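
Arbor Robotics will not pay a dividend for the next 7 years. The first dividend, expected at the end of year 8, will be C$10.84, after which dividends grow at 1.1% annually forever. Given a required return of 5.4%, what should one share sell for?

Deferred-dividend DDM. At t=7 the remaining stream is a growing perpetuity with first payment D_8 = 10.84.
V_7 = D_8/(r−g) = 10.84/(0.054−0.011) = 252.0930
P₀ = V_7/(1+r)^7 = 252.0930/(1+0.054)^7 = 174.4522

C$174.45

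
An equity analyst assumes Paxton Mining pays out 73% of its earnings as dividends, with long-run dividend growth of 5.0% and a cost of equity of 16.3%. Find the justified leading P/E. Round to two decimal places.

6.46

Justified leading P/E = b/(r−g) = 0.73/(0.163−0.05) = 6.4602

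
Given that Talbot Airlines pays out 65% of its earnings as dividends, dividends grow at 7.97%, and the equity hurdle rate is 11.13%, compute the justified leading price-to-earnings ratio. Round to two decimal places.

20.57

Justified leading P/E = b/(r−g) = 0.65/(0.1113−0.0797) = 20.5696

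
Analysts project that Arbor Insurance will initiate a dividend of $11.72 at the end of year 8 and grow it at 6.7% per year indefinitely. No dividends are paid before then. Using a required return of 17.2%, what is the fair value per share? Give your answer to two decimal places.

$36.75

Deferred-dividend DDM. At t=7 the remaining stream is a growing perpetuity with first payment D_8 = 11.72.
V_7 = D_8/(r−g) = 11.72/(0.172−0.067) = 111.6190
P₀ = V_7/(1+r)^7 = 111.6190/(1+0.172)^7 = 36.7490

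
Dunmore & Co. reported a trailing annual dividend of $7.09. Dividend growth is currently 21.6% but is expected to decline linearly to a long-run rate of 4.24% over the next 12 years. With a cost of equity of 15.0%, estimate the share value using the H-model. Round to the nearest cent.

$137.32

H-model: P₀ = D₀[(1+g_L) + H(g_S−g_L)]/(r−g_L), with H = 12/2 = 6.
P₀ = 7.09 × [(1+0.0424) + 6×(0.216−0.0424)] / (0.15−0.0424)
   = 7.09 × 2.0840 / 0.1076 = 137.3193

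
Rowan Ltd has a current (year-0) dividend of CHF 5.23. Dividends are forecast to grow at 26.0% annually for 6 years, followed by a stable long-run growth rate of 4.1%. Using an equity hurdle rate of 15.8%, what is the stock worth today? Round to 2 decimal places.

CHF 119.83

Two-stage DDM. Project D₁…D_6 at 0.26, terminal growth 0.041, discount at r = 0.158.
D_1 = 6.5898
D_2 = 8.3031
D_3 = 10.4620
D_4 = 13.1821
D_5 = 16.6094
D_6 = 20.9279
Terminal value at t=6: TV = D_7/(r−g) = 21.7859/(0.158−0.041) = 186.2044
P₀ = 6.5898/(1+0.158)^1 + 8.3031/(1+0.158)^2 + 10.4620/(1+0.158)^3 + 13.1821/(1+0.158)^4 + 16.6094/(1+0.158)^5 + 20.9279/(1+0.158)^6 + 186.2044/(1+0.158)^6 = 119.8278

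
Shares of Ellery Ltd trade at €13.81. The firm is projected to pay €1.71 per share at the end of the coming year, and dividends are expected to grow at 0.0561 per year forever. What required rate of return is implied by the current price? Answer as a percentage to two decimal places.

17.99%

Rearranging the constant-growth DDM: r = D₁/P₀ + g.
r = 1.7100 / 13.81 + 0.0561 = 0.12382 + 0.0561 = 0.17992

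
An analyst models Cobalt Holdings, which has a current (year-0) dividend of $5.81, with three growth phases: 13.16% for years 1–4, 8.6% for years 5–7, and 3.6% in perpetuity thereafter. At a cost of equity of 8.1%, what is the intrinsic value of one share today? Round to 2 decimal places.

Three-stage DDM. Project D₁…D_7; terminal Gordon value at t=7 with g = 0.036; discount at r = 0.081.
D_1 = 6.5746
D_2 = 7.4398
D_3 = 8.4189
D_4 = 9.5268
D_5 = 10.3461
D_6 = 11.2359
D_7 = 12.2022
TV_7 = 12.6415/(0.081−0.036) = 280.9213
P₀ = Σ Dₜ/(1+r)ᵗ + TV_7/(1+r)^7 = 210.0703

$210.07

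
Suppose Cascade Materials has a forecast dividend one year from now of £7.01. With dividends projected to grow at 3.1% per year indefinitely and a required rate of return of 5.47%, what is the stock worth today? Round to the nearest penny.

£295.78

Gordon growth model: P₀ = D₁/(r − g), with D₁ = 7.01 given directly.
P₀ = 7.0100 / (0.0547 − 0.031) = 7.0100 / 0.0237 = 295.7806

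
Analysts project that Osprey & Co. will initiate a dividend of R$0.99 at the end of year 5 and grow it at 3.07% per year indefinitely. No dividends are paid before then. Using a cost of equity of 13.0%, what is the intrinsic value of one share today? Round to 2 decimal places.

Deferred-dividend DDM. At t=4 the remaining stream is a growing perpetuity with first payment D_5 = 0.99.
V_4 = D_5/(r−g) = 0.99/(0.13−0.0307) = 9.9698
P₀ = V_4/(1+r)^4 = 9.9698/(1+0.13)^4 = 6.1147

R$6.11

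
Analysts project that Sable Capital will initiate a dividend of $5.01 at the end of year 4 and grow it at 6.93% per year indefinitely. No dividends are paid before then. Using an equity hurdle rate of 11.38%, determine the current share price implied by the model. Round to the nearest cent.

Deferred-dividend DDM. At t=3 the remaining stream is a growing perpetuity with first payment D_4 = 5.01.
V_3 = D_4/(r−g) = 5.01/(0.1138−0.0693) = 112.5843
P₀ = V_3/(1+r)^3 = 112.5843/(1+0.1138)^3 = 81.4809

$81.48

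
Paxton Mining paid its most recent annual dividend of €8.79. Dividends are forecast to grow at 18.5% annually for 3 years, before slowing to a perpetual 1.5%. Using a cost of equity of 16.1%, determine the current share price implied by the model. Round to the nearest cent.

€92.45

Two-stage DDM. Project D₁…D_3 at 0.185, terminal growth 0.015, discount at r = 0.161.
D_1 = 10.4162
D_2 = 12.3431
D_3 = 14.6266
Terminal value at t=3: TV = D_4/(r−g) = 14.8460/(0.161−0.015) = 101.6851
P₀ = 10.4162/(1+0.161)^1 + 12.3431/(1+0.161)^2 + 14.6266/(1+0.161)^3 + 101.6851/(1+0.161)^3 = 92.4525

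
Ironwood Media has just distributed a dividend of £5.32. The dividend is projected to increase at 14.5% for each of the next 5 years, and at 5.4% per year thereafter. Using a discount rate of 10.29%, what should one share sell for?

£168.10

Two-stage DDM. Project D₁…D_5 at 0.145, terminal growth 0.054, discount at r = 0.1029.
D_1 = 6.0914
D_2 = 6.9747
D_3 = 7.9860
D_4 = 9.1439
D_5 = 10.4698
Terminal value at t=5: TV = D_6/(r−g) = 11.0352/(0.1029−0.054) = 225.6684
P₀ = 6.0914/(1+0.1029)^1 + 6.9747/(1+0.1029)^2 + 7.9860/(1+0.1029)^3 + 9.1439/(1+0.1029)^4 + 10.4698/(1+0.1029)^5 + 225.6684/(1+0.1029)^5 = 168.0955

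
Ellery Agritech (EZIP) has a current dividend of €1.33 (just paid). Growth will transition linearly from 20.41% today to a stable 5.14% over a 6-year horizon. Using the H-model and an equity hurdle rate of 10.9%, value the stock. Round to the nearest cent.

€34.85

H-model: P₀ = D₀[(1+g_L) + H(g_S−g_L)]/(r−g_L), with H = 6/2 = 3.
P₀ = 1.33 × [(1+0.0514) + 3×(0.2041−0.0514)] / (0.109−0.0514)
   = 1.33 × 1.5095 / 0.0576 = 34.8548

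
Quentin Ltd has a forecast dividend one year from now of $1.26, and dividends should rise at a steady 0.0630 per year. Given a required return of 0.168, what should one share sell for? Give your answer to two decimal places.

Gordon growth model: P₀ = D₁/(r − g), with D₁ = 1.26 given directly.
P₀ = 1.2600 / (0.168 − 0.063) = 1.2600 / 0.105 = 12.0000

$12.00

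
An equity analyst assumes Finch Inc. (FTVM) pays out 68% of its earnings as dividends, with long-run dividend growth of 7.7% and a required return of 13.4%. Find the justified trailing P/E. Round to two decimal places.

Justified trailing P/E = b(1+g)/(r−g) = 0.68×(1+0.077)/(0.134−0.077) = 12.8484

12.85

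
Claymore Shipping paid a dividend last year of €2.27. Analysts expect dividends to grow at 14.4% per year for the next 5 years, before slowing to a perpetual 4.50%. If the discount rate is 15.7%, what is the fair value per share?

€30.99

Two-stage DDM. Project D₁…D_5 at 0.144, terminal growth 0.045, discount at r = 0.157.
D_1 = 2.5969
D_2 = 2.9708
D_3 = 3.3986
D_4 = 3.8880
D_5 = 4.4479
Terminal value at t=5: TV = D_6/(r−g) = 4.6481/(0.157−0.045) = 41.5006
P₀ = 2.5969/(1+0.157)^1 + 2.9708/(1+0.157)^2 + 3.3986/(1+0.157)^3 + 3.8880/(1+0.157)^4 + 4.4479/(1+0.157)^5 + 41.5006/(1+0.157)^5 = 30.9896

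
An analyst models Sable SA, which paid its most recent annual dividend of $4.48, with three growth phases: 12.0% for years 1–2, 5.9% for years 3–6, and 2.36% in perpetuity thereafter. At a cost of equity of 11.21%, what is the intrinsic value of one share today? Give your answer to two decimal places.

Three-stage DDM. Project D₁…D_6; terminal Gordon value at t=6 with g = 0.0236; discount at r = 0.1121.
D_1 = 5.0176
D_2 = 5.6197
D_3 = 5.9513
D_4 = 6.3024
D_5 = 6.6742
D_6 = 7.0680
TV_6 = 7.2348/(0.1121−0.0236) = 81.7495
P₀ = Σ Dₜ/(1+r)ᵗ + TV_6/(1+r)^6 = 68.3765

$68.38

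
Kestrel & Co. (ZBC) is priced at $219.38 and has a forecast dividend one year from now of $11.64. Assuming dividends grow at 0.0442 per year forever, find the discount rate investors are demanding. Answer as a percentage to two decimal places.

Rearranging the constant-growth DDM: r = D₁/P₀ + g.
r = 11.6400 / 219.38 + 0.0442 = 0.05306 + 0.0442 = 0.09726

9.73%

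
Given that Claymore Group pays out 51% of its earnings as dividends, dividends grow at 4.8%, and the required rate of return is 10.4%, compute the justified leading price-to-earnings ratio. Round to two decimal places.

9.11

Justified leading P/E = b/(r−g) = 0.51/(0.104−0.048) = 9.1071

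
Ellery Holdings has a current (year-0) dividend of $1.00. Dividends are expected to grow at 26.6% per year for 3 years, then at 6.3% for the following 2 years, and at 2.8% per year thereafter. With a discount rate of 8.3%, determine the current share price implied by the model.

$36.00

Three-stage DDM. Project D₁…D_5; terminal Gordon value at t=5 with g = 0.028; discount at r = 0.083.
D_1 = 1.2660
D_2 = 1.6028
D_3 = 2.0291
D_4 = 2.1569
D_5 = 2.2928
TV_5 = 2.3570/(0.083−0.028) = 42.8547
P₀ = Σ Dₜ/(1+r)ᵗ + TV_5/(1+r)^5 = 36.0042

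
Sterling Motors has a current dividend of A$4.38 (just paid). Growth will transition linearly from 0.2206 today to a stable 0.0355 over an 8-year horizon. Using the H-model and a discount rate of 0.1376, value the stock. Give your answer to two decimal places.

H-model: P₀ = D₀[(1+g_L) + H(g_S−g_L)]/(r−g_L), with H = 8/2 = 4.
P₀ = 4.38 × [(1+0.0355) + 4×(0.2206−0.0355)] / (0.1376−0.0355)
   = 4.38 × 1.7759 / 0.1021 = 76.1845

A$76.18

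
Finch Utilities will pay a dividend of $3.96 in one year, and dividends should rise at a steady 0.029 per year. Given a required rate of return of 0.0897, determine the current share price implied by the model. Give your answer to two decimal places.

Gordon growth model: P₀ = D₁/(r − g), with D₁ = 3.96 given directly.
P₀ = 3.9600 / (0.0897 − 0.029) = 3.9600 / 0.0607 = 65.2389

$65.24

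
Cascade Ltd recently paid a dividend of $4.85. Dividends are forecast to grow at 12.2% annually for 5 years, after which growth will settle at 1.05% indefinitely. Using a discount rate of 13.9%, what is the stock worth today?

Two-stage DDM. Project D₁…D_5 at 0.122, terminal growth 0.0105, discount at r = 0.139.
D_1 = 5.4417
D_2 = 6.1056
D_3 = 6.8505
D_4 = 7.6862
D_5 = 8.6239
Terminal value at t=5: TV = D_6/(r−g) = 8.7145/(0.139−0.0105) = 67.8171
P₀ = 5.4417/(1+0.139)^1 + 6.1056/(1+0.139)^2 + 6.8505/(1+0.139)^3 + 7.6862/(1+0.139)^4 + 8.6239/(1+0.139)^5 + 67.8171/(1+0.139)^5 = 58.5625

$58.56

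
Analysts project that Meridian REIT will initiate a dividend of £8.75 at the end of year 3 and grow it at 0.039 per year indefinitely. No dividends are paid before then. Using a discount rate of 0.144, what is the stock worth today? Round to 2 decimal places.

£63.67

Deferred-dividend DDM. At t=2 the remaining stream is a growing perpetuity with first payment D_3 = 8.75.
V_2 = D_3/(r−g) = 8.75/(0.144−0.039) = 83.3333
P₀ = V_2/(1+r)^2 = 83.3333/(1+0.144)^2 = 63.6747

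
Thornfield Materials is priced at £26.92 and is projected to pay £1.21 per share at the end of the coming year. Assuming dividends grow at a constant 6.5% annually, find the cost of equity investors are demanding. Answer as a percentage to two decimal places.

10.99%

Rearranging the constant-growth DDM: r = D₁/P₀ + g.
r = 1.2100 / 26.92 + 0.065 = 0.04495 + 0.065 = 0.10995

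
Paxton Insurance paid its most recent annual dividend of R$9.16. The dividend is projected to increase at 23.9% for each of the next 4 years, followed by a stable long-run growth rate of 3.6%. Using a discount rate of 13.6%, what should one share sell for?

R$180.02

Two-stage DDM. Project D₁…D_4 at 0.239, terminal growth 0.036, discount at r = 0.136.
D_1 = 11.3492
D_2 = 14.0617
D_3 = 17.4225
D_4 = 21.5864
Terminal value at t=4: TV = D_5/(r−g) = 22.3635/(0.136−0.036) = 223.6354
P₀ = 11.3492/(1+0.136)^1 + 14.0617/(1+0.136)^2 + 17.4225/(1+0.136)^3 + 21.5864/(1+0.136)^4 + 223.6354/(1+0.136)^4 = 180.0180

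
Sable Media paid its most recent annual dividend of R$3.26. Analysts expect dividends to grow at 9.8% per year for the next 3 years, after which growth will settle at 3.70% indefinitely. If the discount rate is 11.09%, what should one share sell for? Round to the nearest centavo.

R$53.73

Two-stage DDM. Project D₁…D_3 at 0.098, terminal growth 0.037, discount at r = 0.1109.
D_1 = 3.5795
D_2 = 3.9303
D_3 = 4.3154
Terminal value at t=3: TV = D_4/(r−g) = 4.4751/(0.1109−0.037) = 60.5562
P₀ = 3.5795/(1+0.1109)^1 + 3.9303/(1+0.1109)^2 + 4.3154/(1+0.1109)^3 + 60.5562/(1+0.1109)^3 = 53.7253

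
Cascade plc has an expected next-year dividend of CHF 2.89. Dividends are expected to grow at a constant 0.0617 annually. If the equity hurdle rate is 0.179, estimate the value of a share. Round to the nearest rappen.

Gordon growth model: P₀ = D₁/(r − g), with D₁ = 2.89 given directly.
P₀ = 2.8900 / (0.179 − 0.0617) = 2.8900 / 0.1173 = 24.6377

CHF 24.64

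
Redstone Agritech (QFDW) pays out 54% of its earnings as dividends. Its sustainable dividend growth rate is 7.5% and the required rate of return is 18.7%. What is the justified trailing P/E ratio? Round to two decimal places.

Justified trailing P/E = b(1+g)/(r−g) = 0.54×(1+0.075)/(0.187−0.075) = 5.1830

5.18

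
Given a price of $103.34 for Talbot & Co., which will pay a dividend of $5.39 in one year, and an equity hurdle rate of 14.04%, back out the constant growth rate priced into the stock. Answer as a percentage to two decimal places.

8.82%

From P₀ = D₁/(r − g), the implied growth is g = r − D₁/P₀.
g = 0.1404 − 5.39/103.34 = 0.1404 − 0.05216 = 0.08824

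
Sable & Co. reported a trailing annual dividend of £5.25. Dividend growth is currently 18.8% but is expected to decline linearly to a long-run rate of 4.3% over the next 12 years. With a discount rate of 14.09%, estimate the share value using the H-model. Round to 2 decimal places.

H-model: P₀ = D₀[(1+g_L) + H(g_S−g_L)]/(r−g_L), with H = 12/2 = 6.
P₀ = 5.25 × [(1+0.043) + 6×(0.188−0.043)] / (0.1409−0.043)
   = 5.25 × 1.9130 / 0.0979 = 102.5868

£102.59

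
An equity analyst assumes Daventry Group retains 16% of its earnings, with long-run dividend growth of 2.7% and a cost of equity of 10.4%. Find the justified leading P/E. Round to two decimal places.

Payout ratio b = 1 − 0.16 = 0.84.
Justified leading P/E = b/(r−g) = 0.84/(0.104−0.027) = 10.9091

10.91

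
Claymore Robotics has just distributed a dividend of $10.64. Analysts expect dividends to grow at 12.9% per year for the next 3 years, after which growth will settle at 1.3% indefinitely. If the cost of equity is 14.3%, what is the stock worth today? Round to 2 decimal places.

$111.05

Two-stage DDM. Project D₁…D_3 at 0.129, terminal growth 0.013, discount at r = 0.143.
D_1 = 12.0126
D_2 = 13.5622
D_3 = 15.3117
Terminal value at t=3: TV = D_4/(r−g) = 15.5108/(0.143−0.013) = 119.3135
P₀ = 12.0126/(1+0.143)^1 + 13.5622/(1+0.143)^2 + 15.3117/(1+0.143)^3 + 119.3135/(1+0.143)^3 = 111.0452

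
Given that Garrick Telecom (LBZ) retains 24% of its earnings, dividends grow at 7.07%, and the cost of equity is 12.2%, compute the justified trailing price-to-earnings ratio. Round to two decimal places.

Payout ratio b = 1 − 0.24 = 0.76.
Justified trailing P/E = b(1+g)/(r−g) = 0.76×(1+0.0707)/(0.122−0.0707) = 15.8622

15.86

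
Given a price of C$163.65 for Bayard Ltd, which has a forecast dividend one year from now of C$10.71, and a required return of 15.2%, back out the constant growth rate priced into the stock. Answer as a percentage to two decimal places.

8.66%

From P₀ = D₁/(r − g), the implied growth is g = r − D₁/P₀.
g = 0.152 − 10.71/163.65 = 0.152 − 0.06544 = 0.08656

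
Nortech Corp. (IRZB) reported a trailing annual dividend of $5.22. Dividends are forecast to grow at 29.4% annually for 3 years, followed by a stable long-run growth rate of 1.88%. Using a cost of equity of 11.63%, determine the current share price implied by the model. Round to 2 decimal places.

$106.16

Two-stage DDM. Project D₁…D_3 at 0.294, terminal growth 0.0188, discount at r = 0.1163.
D_1 = 6.7547
D_2 = 8.7406
D_3 = 11.3103
Terminal value at t=3: TV = D_4/(r−g) = 11.5229/(0.1163−0.0188) = 118.1837
P₀ = 6.7547/(1+0.1163)^1 + 8.7406/(1+0.1163)^2 + 11.3103/(1+0.1163)^3 + 118.1837/(1+0.1163)^3 = 106.1560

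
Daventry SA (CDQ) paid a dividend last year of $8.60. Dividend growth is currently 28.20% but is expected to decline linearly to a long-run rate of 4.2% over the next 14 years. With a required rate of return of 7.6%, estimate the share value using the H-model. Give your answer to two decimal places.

H-model: P₀ = D₀[(1+g_L) + H(g_S−g_L)]/(r−g_L), with H = 14/2 = 7.
P₀ = 8.60 × [(1+0.042) + 7×(0.282−0.042)] / (0.076−0.042)
   = 8.60 × 2.7220 / 0.034 = 688.5059

$688.51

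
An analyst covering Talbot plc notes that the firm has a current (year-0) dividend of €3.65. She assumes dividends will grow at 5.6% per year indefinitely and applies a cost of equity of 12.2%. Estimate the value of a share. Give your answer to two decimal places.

Gordon growth model: P₀ = D₁/(r − g). D₁ = 3.65 × (1 + 0.056) = 3.8544.
P₀ = 3.8544 / (0.122 − 0.056) = 3.8544 / 0.066 = 58.4000

€58.40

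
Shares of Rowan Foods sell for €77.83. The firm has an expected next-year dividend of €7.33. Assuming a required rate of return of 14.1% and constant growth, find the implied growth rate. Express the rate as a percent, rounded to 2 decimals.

From P₀ = D₁/(r − g), the implied growth is g = r − D₁/P₀.
g = 0.141 − 7.33/77.83 = 0.141 − 0.09418 = 0.04682

4.68%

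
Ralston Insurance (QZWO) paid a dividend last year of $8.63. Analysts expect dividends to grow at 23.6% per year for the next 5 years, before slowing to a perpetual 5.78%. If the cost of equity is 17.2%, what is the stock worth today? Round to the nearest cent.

Two-stage DDM. Project D₁…D_5 at 0.236, terminal growth 0.0578, discount at r = 0.172.
D_1 = 10.6667
D_2 = 13.1840
D_3 = 16.2954
D_4 = 20.1412
D_5 = 24.8945
Terminal value at t=5: TV = D_6/(r−g) = 26.3334/(0.172−0.0578) = 230.5901
P₀ = 10.6667/(1+0.172)^1 + 13.1840/(1+0.172)^2 + 16.2954/(1+0.172)^3 + 20.1412/(1+0.172)^4 + 24.8945/(1+0.172)^5 + 230.5901/(1+0.172)^5 = 155.0355

$155.04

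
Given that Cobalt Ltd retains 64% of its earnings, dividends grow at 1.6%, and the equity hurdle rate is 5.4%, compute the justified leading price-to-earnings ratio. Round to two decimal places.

9.47

Payout ratio b = 1 − 0.64 = 0.36.
Justified leading P/E = b/(r−g) = 0.36/(0.054−0.016) = 9.4737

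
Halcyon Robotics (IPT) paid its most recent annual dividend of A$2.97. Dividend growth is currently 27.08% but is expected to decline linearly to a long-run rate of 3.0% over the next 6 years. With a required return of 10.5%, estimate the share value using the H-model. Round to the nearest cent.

H-model: P₀ = D₀[(1+g_L) + H(g_S−g_L)]/(r−g_L), with H = 6/2 = 3.
P₀ = 2.97 × [(1+0.03) + 3×(0.2708−0.03)] / (0.105−0.03)
   = 2.97 × 1.7524 / 0.075 = 69.3950

A$69.40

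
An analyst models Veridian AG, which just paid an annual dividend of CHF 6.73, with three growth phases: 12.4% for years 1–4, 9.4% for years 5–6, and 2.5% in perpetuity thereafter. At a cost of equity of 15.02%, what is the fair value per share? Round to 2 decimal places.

CHF 82.27

Three-stage DDM. Project D₁…D_6; terminal Gordon value at t=6 with g = 0.025; discount at r = 0.1502.
D_1 = 7.5645
D_2 = 8.5025
D_3 = 9.5568
D_4 = 10.7419
D_5 = 11.7516
D_6 = 12.8563
TV_6 = 13.1777/(0.1502−0.025) = 105.2530
P₀ = Σ Dₜ/(1+r)ᵗ + TV_6/(1+r)^6 = 82.2677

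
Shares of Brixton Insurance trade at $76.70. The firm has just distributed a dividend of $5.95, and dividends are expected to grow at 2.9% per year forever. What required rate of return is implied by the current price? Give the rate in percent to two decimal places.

Rearranging the constant-growth DDM: r = D₁/P₀ + g.
D₁ = 5.95 × (1 + 0.029) = 6.1225.
r = 6.1225 / 76.70 + 0.029 = 0.07982 + 0.029 = 0.10882

10.88%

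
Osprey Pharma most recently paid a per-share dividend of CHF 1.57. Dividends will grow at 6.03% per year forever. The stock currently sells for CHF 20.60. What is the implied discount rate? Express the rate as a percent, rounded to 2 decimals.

Rearranging the constant-growth DDM: r = D₁/P₀ + g.
D₁ = 1.57 × (1 + 0.0603) = 1.6647.
r = 1.6647 / 20.60 + 0.0603 = 0.08081 + 0.0603 = 0.14111

14.11%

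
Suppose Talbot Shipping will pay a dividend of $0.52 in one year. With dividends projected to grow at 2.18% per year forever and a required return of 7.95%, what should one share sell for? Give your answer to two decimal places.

Gordon growth model: P₀ = D₁/(r − g), with D₁ = 0.52 given directly.
P₀ = 0.5200 / (0.0795 − 0.0218) = 0.5200 / 0.0577 = 9.0121

$9.01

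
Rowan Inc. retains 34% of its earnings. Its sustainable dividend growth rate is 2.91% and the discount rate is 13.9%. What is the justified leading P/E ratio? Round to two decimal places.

6.01

Payout ratio b = 1 − 0.34 = 0.66.
Justified leading P/E = b/(r−g) = 0.66/(0.139−0.0291) = 6.0055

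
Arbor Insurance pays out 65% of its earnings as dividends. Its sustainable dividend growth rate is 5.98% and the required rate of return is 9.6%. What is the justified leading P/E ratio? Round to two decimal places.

Justified leading P/E = b/(r−g) = 0.65/(0.096−0.0598) = 17.9558

17.96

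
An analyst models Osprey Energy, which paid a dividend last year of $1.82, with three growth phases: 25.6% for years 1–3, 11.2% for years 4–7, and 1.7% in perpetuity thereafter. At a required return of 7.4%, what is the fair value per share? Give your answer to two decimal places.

$79.93

Three-stage DDM. Project D₁…D_7; terminal Gordon value at t=7 with g = 0.017; discount at r = 0.074.
D_1 = 2.2859
D_2 = 2.8711
D_3 = 3.6061
D_4 = 4.0100
D_5 = 4.4591
D_6 = 4.9585
D_7 = 5.5139
TV_7 = 5.6076/(0.074−0.017) = 98.3797
P₀ = Σ Dₜ/(1+r)ᵗ + TV_7/(1+r)^7 = 79.9255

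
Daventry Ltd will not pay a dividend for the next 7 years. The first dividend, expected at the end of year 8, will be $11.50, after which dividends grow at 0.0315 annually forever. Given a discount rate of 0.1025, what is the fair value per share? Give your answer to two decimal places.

Deferred-dividend DDM. At t=7 the remaining stream is a growing perpetuity with first payment D_8 = 11.50.
V_7 = D_8/(r−g) = 11.50/(0.1025−0.0315) = 161.9718
P₀ = V_7/(1+r)^7 = 161.9718/(1+0.1025)^7 = 81.8068

$81.81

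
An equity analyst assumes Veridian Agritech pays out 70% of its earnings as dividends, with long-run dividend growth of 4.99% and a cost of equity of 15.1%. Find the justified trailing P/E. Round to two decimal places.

7.27

Justified trailing P/E = b(1+g)/(r−g) = 0.70×(1+0.0499)/(0.151−0.0499) = 7.2693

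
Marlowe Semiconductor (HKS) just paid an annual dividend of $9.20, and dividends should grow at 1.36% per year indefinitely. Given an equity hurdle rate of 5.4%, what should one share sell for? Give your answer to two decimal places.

$230.82

Gordon growth model: P₀ = D₁/(r − g). D₁ = 9.20 × (1 + 0.0136) = 9.3251.
P₀ = 9.3251 / (0.054 − 0.0136) = 9.3251 / 0.0404 = 230.8198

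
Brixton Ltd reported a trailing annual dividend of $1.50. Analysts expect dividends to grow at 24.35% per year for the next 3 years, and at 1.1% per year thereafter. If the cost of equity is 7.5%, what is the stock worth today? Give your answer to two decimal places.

Two-stage DDM. Project D₁…D_3 at 0.2435, terminal growth 0.011, discount at r = 0.075.
D_1 = 1.8653
D_2 = 2.3194
D_3 = 2.8842
Terminal value at t=3: TV = D_4/(r−g) = 2.9159/(0.075−0.011) = 45.5617
P₀ = 1.8653/(1+0.075)^1 + 2.3194/(1+0.075)^2 + 2.8842/(1+0.075)^3 + 45.5617/(1+0.075)^3 = 42.7392

$42.74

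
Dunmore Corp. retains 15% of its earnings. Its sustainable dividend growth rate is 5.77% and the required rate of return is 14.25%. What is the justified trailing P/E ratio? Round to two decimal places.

Payout ratio b = 1 − 0.15 = 0.85.
Justified trailing P/E = b(1+g)/(r−g) = 0.85×(1+0.0577)/(0.1425−0.0577) = 10.6019

10.60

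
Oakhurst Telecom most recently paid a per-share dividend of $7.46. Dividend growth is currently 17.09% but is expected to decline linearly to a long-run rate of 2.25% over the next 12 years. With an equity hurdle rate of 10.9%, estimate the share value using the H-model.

$164.97

H-model: P₀ = D₀[(1+g_L) + H(g_S−g_L)]/(r−g_L), with H = 12/2 = 6.
P₀ = 7.46 × [(1+0.0225) + 6×(0.1709−0.0225)] / (0.109−0.0225)
   = 7.46 × 1.9129 / 0.0865 = 164.9738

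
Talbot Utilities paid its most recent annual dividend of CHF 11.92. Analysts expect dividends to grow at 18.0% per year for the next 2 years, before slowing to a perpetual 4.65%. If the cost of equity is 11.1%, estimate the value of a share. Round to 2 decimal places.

Two-stage DDM. Project D₁…D_2 at 0.18, terminal growth 0.0465, discount at r = 0.111.
D_1 = 14.0656
D_2 = 16.5974
Terminal value at t=2: TV = D_3/(r−g) = 17.3692/(0.111−0.0465) = 269.2897
P₀ = 14.0656/(1+0.111)^1 + 16.5974/(1+0.111)^2 + 269.2897/(1+0.111)^2 = 244.2752

CHF 244.28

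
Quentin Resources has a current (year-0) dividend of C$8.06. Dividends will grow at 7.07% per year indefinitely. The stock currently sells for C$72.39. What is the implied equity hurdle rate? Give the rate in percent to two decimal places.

Rearranging the constant-growth DDM: r = D₁/P₀ + g.
D₁ = 8.06 × (1 + 0.0707) = 8.6298.
r = 8.6298 / 72.39 + 0.0707 = 0.11921 + 0.0707 = 0.18991

18.99%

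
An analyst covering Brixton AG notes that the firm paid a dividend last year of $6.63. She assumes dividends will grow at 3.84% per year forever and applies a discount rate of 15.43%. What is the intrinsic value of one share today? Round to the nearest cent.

$59.40

Gordon growth model: P₀ = D₁/(r − g). D₁ = 6.63 × (1 + 0.0384) = 6.8846.
P₀ = 6.8846 / (0.1543 − 0.0384) = 6.8846 / 0.1159 = 59.4011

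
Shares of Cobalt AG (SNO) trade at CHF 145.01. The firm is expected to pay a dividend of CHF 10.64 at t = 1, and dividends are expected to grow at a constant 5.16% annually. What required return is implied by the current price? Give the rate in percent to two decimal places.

Rearranging the constant-growth DDM: r = D₁/P₀ + g.
r = 10.6400 / 145.01 + 0.0516 = 0.07337 + 0.0516 = 0.12497

12.50%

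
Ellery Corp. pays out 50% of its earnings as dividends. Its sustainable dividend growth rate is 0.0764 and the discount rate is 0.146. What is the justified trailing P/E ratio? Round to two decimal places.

7.73

Justified trailing P/E = b(1+g)/(r−g) = 0.50×(1+0.0764)/(0.146−0.0764) = 7.7328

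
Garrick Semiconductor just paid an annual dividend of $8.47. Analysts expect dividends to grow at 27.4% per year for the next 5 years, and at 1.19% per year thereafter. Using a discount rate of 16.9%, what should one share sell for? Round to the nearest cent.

$139.10

Two-stage DDM. Project D₁…D_5 at 0.274, terminal growth 0.0119, discount at r = 0.169.
D_1 = 10.7908
D_2 = 13.7475
D_3 = 17.5143
D_4 = 22.3132
D_5 = 28.4270
Terminal value at t=5: TV = D_6/(r−g) = 28.7652/(0.169−0.0119) = 183.1015
P₀ = 10.7908/(1+0.169)^1 + 13.7475/(1+0.169)^2 + 17.5143/(1+0.169)^3 + 22.3132/(1+0.169)^4 + 28.4270/(1+0.169)^5 + 183.1015/(1+0.169)^5 = 139.0962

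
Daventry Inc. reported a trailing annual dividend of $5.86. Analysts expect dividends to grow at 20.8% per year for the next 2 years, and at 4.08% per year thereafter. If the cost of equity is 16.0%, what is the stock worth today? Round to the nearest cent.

Two-stage DDM. Project D₁…D_2 at 0.208, terminal growth 0.0408, discount at r = 0.16.
D_1 = 7.0789
D_2 = 8.5513
Terminal value at t=2: TV = D_3/(r−g) = 8.9002/(0.16−0.0408) = 74.6659
P₀ = 7.0789/(1+0.16)^1 + 8.5513/(1+0.16)^2 + 74.6659/(1+0.16)^2 = 67.9464

$67.95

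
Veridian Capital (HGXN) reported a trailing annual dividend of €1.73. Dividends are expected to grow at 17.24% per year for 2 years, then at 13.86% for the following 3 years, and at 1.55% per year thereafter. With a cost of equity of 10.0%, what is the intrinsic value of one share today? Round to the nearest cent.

Three-stage DDM. Project D₁…D_5; terminal Gordon value at t=5 with g = 0.0155; discount at r = 0.1.
D_1 = 2.0283
D_2 = 2.3779
D_3 = 2.7075
D_4 = 3.0828
D_5 = 3.5100
TV_5 = 3.5644/(0.1−0.0155) = 42.1827
P₀ = Σ Dₜ/(1+r)ᵗ + TV_5/(1+r)^5 = 36.3204

€36.32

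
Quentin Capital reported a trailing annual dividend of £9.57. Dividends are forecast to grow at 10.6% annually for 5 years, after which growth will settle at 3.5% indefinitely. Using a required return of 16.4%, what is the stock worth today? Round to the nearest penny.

Two-stage DDM. Project D₁…D_5 at 0.106, terminal growth 0.035, discount at r = 0.164.
D_1 = 10.5844
D_2 = 11.7064
D_3 = 12.9472
D_4 = 14.3197
D_5 = 15.8375
Terminal value at t=5: TV = D_6/(r−g) = 16.3918/(0.164−0.035) = 127.0686
P₀ = 10.5844/(1+0.164)^1 + 11.7064/(1+0.164)^2 + 12.9472/(1+0.164)^3 + 14.3197/(1+0.164)^4 + 15.8375/(1+0.164)^5 + 127.0686/(1+0.164)^5 = 100.6216

£100.62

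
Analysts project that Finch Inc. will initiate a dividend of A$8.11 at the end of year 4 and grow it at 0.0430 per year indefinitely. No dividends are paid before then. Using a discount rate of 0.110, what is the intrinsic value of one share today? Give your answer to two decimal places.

A$88.51

Deferred-dividend DDM. At t=3 the remaining stream is a growing perpetuity with first payment D_4 = 8.11.
V_3 = D_4/(r−g) = 8.11/(0.11−0.043) = 121.0448
P₀ = V_3/(1+r)^3 = 121.0448/(1+0.11)^3 = 88.5069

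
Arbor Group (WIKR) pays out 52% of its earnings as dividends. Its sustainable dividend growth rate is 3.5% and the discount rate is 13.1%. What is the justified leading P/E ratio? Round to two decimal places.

Justified leading P/E = b/(r−g) = 0.52/(0.131−0.035) = 5.4167

5.42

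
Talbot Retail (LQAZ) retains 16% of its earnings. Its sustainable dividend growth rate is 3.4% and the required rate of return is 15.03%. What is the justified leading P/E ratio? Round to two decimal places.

Payout ratio b = 1 − 0.16 = 0.84.
Justified leading P/E = b/(r−g) = 0.84/(0.1503−0.034) = 7.2227

7.22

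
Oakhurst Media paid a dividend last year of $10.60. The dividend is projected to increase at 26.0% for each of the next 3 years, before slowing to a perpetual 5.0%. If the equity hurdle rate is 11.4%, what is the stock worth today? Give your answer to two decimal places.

$292.52

Two-stage DDM. Project D₁…D_3 at 0.26, terminal growth 0.05, discount at r = 0.114.
D_1 = 13.3560
D_2 = 16.8286
D_3 = 21.2040
Terminal value at t=3: TV = D_4/(r−g) = 22.2642/(0.114−0.05) = 347.8779
P₀ = 13.3560/(1+0.114)^1 + 16.8286/(1+0.114)^2 + 21.2040/(1+0.114)^3 + 347.8779/(1+0.114)^3 = 292.5226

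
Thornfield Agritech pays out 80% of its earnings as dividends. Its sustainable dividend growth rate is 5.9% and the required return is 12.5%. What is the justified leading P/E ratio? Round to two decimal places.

12.12

Justified leading P/E = b/(r−g) = 0.80/(0.125−0.059) = 12.1212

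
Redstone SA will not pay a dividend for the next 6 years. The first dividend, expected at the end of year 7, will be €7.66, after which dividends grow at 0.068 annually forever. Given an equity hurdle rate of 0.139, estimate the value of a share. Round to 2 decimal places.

€49.41

Deferred-dividend DDM. At t=6 the remaining stream is a growing perpetuity with first payment D_7 = 7.66.
V_6 = D_7/(r−g) = 7.66/(0.139−0.068) = 107.8873
P₀ = V_6/(1+r)^6 = 107.8873/(1+0.139)^6 = 49.4115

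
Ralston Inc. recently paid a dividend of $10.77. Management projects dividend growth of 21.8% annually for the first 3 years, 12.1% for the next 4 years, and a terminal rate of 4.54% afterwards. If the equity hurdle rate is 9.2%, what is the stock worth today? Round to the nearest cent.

$476.53

Three-stage DDM. Project D₁…D_7; terminal Gordon value at t=7 with g = 0.0454; discount at r = 0.092.
D_1 = 13.1179
D_2 = 15.9776
D_3 = 19.4607
D_4 = 21.8154
D_5 = 24.4551
D_6 = 27.4141
D_7 = 30.7312
TV_7 = 32.1264/(0.092−0.0454) = 689.4084
P₀ = Σ Dₜ/(1+r)ᵗ + TV_7/(1+r)^7 = 476.5326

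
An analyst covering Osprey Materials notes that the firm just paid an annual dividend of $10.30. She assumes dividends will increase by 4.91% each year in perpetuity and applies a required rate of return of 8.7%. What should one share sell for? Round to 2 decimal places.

Gordon growth model: P₀ = D₁/(r − g). D₁ = 10.30 × (1 + 0.0491) = 10.8057.
P₀ = 10.8057 / (0.087 − 0.0491) = 10.8057 / 0.0379 = 285.1116

$285.11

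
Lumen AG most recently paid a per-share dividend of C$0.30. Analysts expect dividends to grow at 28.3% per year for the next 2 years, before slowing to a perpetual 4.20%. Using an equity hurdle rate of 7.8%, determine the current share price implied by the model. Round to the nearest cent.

C$13.08

Two-stage DDM. Project D₁…D_2 at 0.283, terminal growth 0.042, discount at r = 0.078.
D_1 = 0.3849
D_2 = 0.4938
Terminal value at t=2: TV = D_3/(r−g) = 0.5146/(0.078−0.042) = 14.2935
P₀ = 0.3849/(1+0.078)^1 + 0.4938/(1+0.078)^2 + 14.2935/(1+0.078)^2 = 13.0819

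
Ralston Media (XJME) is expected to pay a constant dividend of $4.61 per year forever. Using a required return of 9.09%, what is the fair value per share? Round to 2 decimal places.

Zero-growth DDM (perpetuity): P₀ = D/r = 4.61 / 0.0909 = 50.7151

$50.72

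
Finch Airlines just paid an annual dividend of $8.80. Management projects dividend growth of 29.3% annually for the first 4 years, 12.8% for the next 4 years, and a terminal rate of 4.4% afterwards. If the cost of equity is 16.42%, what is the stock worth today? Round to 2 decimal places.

Three-stage DDM. Project D₁…D_8; terminal Gordon value at t=8 with g = 0.044; discount at r = 0.1642.
D_1 = 11.3784
D_2 = 14.7123
D_3 = 19.0230
D_4 = 24.5967
D_5 = 27.7451
D_6 = 31.2964
D_7 = 35.3024
D_8 = 39.8211
TV_8 = 41.5732/(0.1642−0.044) = 345.8671
P₀ = Σ Dₜ/(1+r)ᵗ + TV_8/(1+r)^8 = 198.0877

$198.09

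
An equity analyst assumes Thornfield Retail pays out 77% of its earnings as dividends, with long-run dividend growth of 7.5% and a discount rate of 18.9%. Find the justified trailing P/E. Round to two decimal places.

Justified trailing P/E = b(1+g)/(r−g) = 0.77×(1+0.075)/(0.189−0.075) = 7.2610

7.26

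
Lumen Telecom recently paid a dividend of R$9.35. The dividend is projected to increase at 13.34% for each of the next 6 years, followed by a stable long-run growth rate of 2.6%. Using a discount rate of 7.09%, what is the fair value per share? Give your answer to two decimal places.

Two-stage DDM. Project D₁…D_6 at 0.1334, terminal growth 0.026, discount at r = 0.0709.
D_1 = 10.5973
D_2 = 12.0110
D_3 = 13.6132
D_4 = 15.4292
D_5 = 17.4875
D_6 = 19.8203
Terminal value at t=6: TV = D_7/(r−g) = 20.3357/(0.0709−0.026) = 452.9100
P₀ = 10.5973/(1+0.0709)^1 + 12.0110/(1+0.0709)^2 + 13.6132/(1+0.0709)^3 + 15.4292/(1+0.0709)^4 + 17.4875/(1+0.0709)^5 + 19.8203/(1+0.0709)^6 + 452.9100/(1+0.0709)^6 = 369.0159

R$369.02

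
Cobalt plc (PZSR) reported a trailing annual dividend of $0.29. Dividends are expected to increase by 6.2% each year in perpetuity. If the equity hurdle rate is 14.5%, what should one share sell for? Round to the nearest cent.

$3.71

Gordon growth model: P₀ = D₁/(r − g). D₁ = 0.29 × (1 + 0.062) = 0.3080.
P₀ = 0.3080 / (0.145 − 0.062) = 0.3080 / 0.083 = 3.7106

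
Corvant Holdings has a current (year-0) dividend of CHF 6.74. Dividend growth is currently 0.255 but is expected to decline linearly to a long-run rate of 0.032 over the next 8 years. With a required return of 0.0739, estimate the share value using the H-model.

H-model: P₀ = D₀[(1+g_L) + H(g_S−g_L)]/(r−g_L), with H = 8/2 = 4.
P₀ = 6.74 × [(1+0.032) + 4×(0.255−0.032)] / (0.0739−0.032)
   = 6.74 × 1.9240 / 0.0419 = 309.4931

CHF 309.49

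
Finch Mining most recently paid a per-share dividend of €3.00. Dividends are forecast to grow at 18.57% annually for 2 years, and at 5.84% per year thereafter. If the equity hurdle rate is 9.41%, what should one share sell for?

Two-stage DDM. Project D₁…D_2 at 0.1857, terminal growth 0.0584, discount at r = 0.0941.
D_1 = 3.5571
D_2 = 4.2177
Terminal value at t=2: TV = D_3/(r−g) = 4.4640/(0.0941−0.0584) = 125.0410
P₀ = 3.5571/(1+0.0941)^1 + 4.2177/(1+0.0941)^2 + 125.0410/(1+0.0941)^2 = 111.2317

€111.23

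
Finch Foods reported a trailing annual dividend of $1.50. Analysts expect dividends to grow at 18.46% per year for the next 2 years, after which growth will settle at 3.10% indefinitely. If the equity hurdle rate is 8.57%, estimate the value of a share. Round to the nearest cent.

$37.08

Two-stage DDM. Project D₁…D_2 at 0.1846, terminal growth 0.031, discount at r = 0.0857.
D_1 = 1.7769
D_2 = 2.1049
Terminal value at t=2: TV = D_3/(r−g) = 2.1702/(0.0857−0.031) = 39.6740
P₀ = 1.7769/(1+0.0857)^1 + 2.1049/(1+0.0857)^2 + 39.6740/(1+0.0857)^2 = 37.0802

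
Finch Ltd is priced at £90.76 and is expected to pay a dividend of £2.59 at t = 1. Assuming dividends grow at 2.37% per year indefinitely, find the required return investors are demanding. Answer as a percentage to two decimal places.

Rearranging the constant-growth DDM: r = D₁/P₀ + g.
r = 2.5900 / 90.76 + 0.0237 = 0.02854 + 0.0237 = 0.05224

5.22%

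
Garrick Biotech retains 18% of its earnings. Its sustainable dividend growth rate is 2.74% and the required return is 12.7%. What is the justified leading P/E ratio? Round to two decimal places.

8.23

Payout ratio b = 1 − 0.18 = 0.82.
Justified leading P/E = b/(r−g) = 0.82/(0.127−0.0274) = 8.2329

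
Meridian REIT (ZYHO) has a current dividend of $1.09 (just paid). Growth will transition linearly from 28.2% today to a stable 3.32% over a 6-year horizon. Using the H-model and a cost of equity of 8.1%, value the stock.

$40.58

H-model: P₀ = D₀[(1+g_L) + H(g_S−g_L)]/(r−g_L), with H = 6/2 = 3.
P₀ = 1.09 × [(1+0.0332) + 3×(0.282−0.0332)] / (0.081−0.0332)
   = 1.09 × 1.7796 / 0.0478 = 40.5808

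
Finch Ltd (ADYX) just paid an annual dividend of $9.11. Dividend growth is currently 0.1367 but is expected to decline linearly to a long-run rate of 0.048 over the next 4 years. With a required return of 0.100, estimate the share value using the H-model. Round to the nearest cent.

H-model: P₀ = D₀[(1+g_L) + H(g_S−g_L)]/(r−g_L), with H = 4/2 = 2.
P₀ = 9.11 × [(1+0.048) + 2×(0.1367−0.048)] / (0.1−0.048)
   = 9.11 × 1.2254 / 0.052 = 214.6807

$214.68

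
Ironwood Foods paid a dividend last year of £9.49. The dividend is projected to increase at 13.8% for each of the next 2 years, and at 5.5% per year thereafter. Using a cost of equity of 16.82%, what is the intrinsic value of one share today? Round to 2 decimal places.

£102.18

Two-stage DDM. Project D₁…D_2 at 0.138, terminal growth 0.055, discount at r = 0.1682.
D_1 = 10.7996
D_2 = 12.2900
Terminal value at t=2: TV = D_3/(r−g) = 12.9659/(0.1682−0.055) = 114.5399
P₀ = 10.7996/(1+0.1682)^1 + 12.2900/(1+0.1682)^2 + 114.5399/(1+0.1682)^2 = 102.1813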